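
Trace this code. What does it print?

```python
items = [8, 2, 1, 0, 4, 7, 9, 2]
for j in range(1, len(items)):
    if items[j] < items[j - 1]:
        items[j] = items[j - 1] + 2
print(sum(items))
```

120

j=1: 2<8, items[1] = 8+2 = 10 → [8, 10, 1, 0, 4, 7, 9, 2]
j=2: 1<10, items[2] = 10+2 = 12 → [8, 10, 12, 0, 4, 7, 9, 2]
j=3: 0<12, items[3] = 12+2 = 14 → [8, 10, 12, 14, 4, 7, 9, 2]
j=4: 4<14, items[4] = 14+2 = 16 → [8, 10, 12, 14, 16, 7, 9, 2]
j=5: 7<16, items[5] = 16+2 = 18 → [8, 10, 12, 14, 16, 18, 9, 2]
j=6: 9<18, items[6] = 18+2 = 20 → [8, 10, 12, 14, 16, 18, 20, 2]
j=7: 2<20, items[7] = 20+2 = 22 → [8, 10, 12, 14, 16, 18, 20, 22]
sum = 120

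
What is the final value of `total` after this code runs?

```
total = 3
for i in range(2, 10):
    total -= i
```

-41

i=2: total = 3-2 = 1
i=3: total = 1-3 = -2
i=4: total = (-2)-4 = -6
i=5: total = (-6)-5 = -11
i=6: total = (-11)-6 = -17
i=7: total = (-17)-7 = -24
i=8: total = (-24)-8 = -32
i=9: total = (-32)-9 = -41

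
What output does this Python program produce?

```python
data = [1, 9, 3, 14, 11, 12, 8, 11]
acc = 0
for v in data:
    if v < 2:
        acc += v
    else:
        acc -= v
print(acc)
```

-67

v=1: <2, acc = 0+1 = 1
v=9: not <2, acc = 1-9 = -8
v=3: not <2, acc = (-8)-3 = -11
v=14: not <2, acc = (-11)-14 = -25
v=11: not <2, acc = (-25)-11 = -36
v=12: not <2, acc = (-36)-12 = -48
v=8: not <2, acc = (-48)-8 = -56
v=11: not <2, acc = (-56)-11 = -67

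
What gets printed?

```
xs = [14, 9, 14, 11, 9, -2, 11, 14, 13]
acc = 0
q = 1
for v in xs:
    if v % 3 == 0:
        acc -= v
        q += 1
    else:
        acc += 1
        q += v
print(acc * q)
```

-858

v=14: not %3==0, acc = 0+1 = 1; q=15
v=9: %3==0, acc = 1-9 = -8; q=16
v=14: not %3==0, acc = (-8)+1 = -7; q=30
v=11: not %3==0, acc = (-7)+1 = -6; q=41
v=9: %3==0, acc = (-6)-9 = -15; q=42
v=-2: not %3==0, acc = (-15)+1 = -14; q=40
v=11: not %3==0, acc = (-14)+1 = -13; q=51
v=14: not %3==0, acc = (-13)+1 = -12; q=65
v=13: not %3==0, acc = (-12)+1 = -11; q=78
acc*q = (-11)*78 = -858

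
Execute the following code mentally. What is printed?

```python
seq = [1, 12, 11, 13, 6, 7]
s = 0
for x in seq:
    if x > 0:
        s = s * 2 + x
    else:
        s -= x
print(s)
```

x=1: >0, s = 0*2+1 = 1
x=12: >0, s = 1*2+12 = 14
x=11: >0, s = 14*2+11 = 39
x=13: >0, s = 39*2+13 = 91
x=6: >0, s = 91*2+6 = 188
x=7: >0, s = 188*2+7 = 383

383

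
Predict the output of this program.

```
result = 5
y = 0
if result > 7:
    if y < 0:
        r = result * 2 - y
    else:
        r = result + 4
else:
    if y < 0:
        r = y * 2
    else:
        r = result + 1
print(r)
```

result=5, y=0
result > 7 is False; y < 0 is False
→ r = result + 1 = 6

6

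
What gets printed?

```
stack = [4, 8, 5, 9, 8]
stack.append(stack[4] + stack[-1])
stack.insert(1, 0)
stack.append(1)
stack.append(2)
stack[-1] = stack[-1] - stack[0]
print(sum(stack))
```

append stack[4]+stack[-1] = 8+8 = 16 → [4, 8, 5, 9, 8, 16]
insert 0 at 1 → [4, 0, 8, 5, 9, 8, 16]
append 1 → [4, 0, 8, 5, 9, 8, 16, 1]
append 2 → [4, 0, 8, 5, 9, 8, 16, 1, 2]
stack[-1] = stack[-1]-stack[0] = 2-4 = -2 → [4, 0, 8, 5, 9, 8, 16, 1, -2]
sum = 49

49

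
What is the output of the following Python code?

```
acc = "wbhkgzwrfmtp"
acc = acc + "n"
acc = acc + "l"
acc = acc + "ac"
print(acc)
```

wbhkgzwrfmtpnlac

+ 'n' → 'wbhkgzwrfmtpn'
+ 'l' → 'wbhkgzwrfmtpnl'
+ 'ac' → 'wbhkgzwrfmtpnlac'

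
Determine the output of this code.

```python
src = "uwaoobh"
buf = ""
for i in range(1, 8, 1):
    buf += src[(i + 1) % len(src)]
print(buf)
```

i=1: add src[2]='a' → 'a'
i=2: add src[3]='o' → 'ao'
i=3: add src[4]='o' → 'aoo'
i=4: add src[5]='b' → 'aoob'
i=5: add src[6]='h' → 'aoobh'
i=6: add src[0]='u' → 'aoobhu'
i=7: add src[1]='w' → 'aoobhuw'

aoobhuw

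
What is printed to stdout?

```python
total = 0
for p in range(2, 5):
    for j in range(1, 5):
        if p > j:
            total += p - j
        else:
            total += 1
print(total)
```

p=2,j=1: 2>1, total = 0+1 = 1
p=2,j=2: not 2>2, total = 1+1 = 2
p=2,j=3: not 2>3, total = 2+1 = 3
p=2,j=4: not 2>4, total = 3+1 = 4
p=3,j=1: 3>1, total = 4+2 = 6
p=3,j=2: 3>2, total = 6+1 = 7
p=3,j=3: not 3>3, total = 7+1 = 8
p=3,j=4: not 3>4, total = 8+1 = 9
p=4,j=1: 4>1, total = 9+3 = 12
p=4,j=2: 4>2, total = 12+2 = 14
p=4,j=3: 4>3, total = 14+1 = 15
p=4,j=4: not 4>4, total = 15+1 = 16

16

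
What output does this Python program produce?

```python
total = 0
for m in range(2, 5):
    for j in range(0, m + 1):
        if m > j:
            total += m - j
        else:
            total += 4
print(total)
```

31

m=2,j=0: 2>0, total = 0+2 = 2
m=2,j=1: 2>1, total = 2+1 = 3
m=2,j=2: not 2>2, total = 3+4 = 7
m=3,j=0: 3>0, total = 7+3 = 10
m=3,j=1: 3>1, total = 10+2 = 12
m=3,j=2: 3>2, total = 12+1 = 13
m=3,j=3: not 3>3, total = 13+4 = 17
m=4,j=0: 4>0, total = 17+4 = 21
m=4,j=1: 4>1, total = 21+3 = 24
m=4,j=2: 4>2, total = 24+2 = 26
m=4,j=3: 4>3, total = 26+1 = 27
m=4,j=4: not 4>4, total = 27+4 = 31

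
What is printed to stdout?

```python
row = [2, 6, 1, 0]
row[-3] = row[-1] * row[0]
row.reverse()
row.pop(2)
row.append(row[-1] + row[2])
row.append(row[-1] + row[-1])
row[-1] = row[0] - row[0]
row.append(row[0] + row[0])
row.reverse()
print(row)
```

[0, 0, 4, 2, 1, 0]

row[-3] = row[-1]*row[0] = 0*2 = 0 → [2, 0, 1, 0]
reverse → [0, 1, 0, 2]
pop(2) removes 0 → [0, 1, 2]
append row[-1]+row[2] = 2+2 = 4 → [0, 1, 2, 4]
append row[-1]+row[-1] = 4+4 = 8 → [0, 1, 2, 4, 8]
row[-1] = row[0]-row[0] = 0-0 = 0 → [0, 1, 2, 4, 0]
append row[0]+row[0] = 0+0 = 0 → [0, 1, 2, 4, 0, 0]
reverse → [0, 0, 4, 2, 1, 0]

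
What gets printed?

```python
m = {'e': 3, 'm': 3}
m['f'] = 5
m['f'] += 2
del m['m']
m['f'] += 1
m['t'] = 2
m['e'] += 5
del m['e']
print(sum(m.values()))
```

m['f'] = 5 → {'e': 3, 'm': 3, 'f': 5}
m['f'] = 5+2 = 7 → {'e': 3, 'm': 3, 'f': 7}
del 'm' → {'e': 3, 'f': 7}
m['f'] = 7+1 = 8 → {'e': 3, 'f': 8}
m['t'] = 2 → {'e': 3, 'f': 8, 't': 2}
m['e'] = 3+5 = 8 → {'e': 8, 'f': 8, 't': 2}
del 'e' → {'f': 8, 't': 2}
sum of values = 10

10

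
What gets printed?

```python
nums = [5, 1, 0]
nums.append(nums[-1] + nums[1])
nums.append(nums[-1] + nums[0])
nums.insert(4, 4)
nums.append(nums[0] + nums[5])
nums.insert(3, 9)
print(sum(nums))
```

37

append nums[-1]+nums[1] = 0+1 = 1 → [5, 1, 0, 1]
append nums[-1]+nums[0] = 1+5 = 6 → [5, 1, 0, 1, 6]
insert 4 at 4 → [5, 1, 0, 1, 4, 6]
append nums[0]+nums[5] = 5+6 = 11 → [5, 1, 0, 1, 4, 6, 11]
insert 9 at 3 → [5, 1, 0, 9, 1, 4, 6, 11]
sum = 37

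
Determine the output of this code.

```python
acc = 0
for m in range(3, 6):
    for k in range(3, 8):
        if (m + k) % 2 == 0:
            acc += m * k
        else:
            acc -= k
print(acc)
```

125

m=3,k=3: even sum, acc = 0+9 = 9
m=3,k=4: odd sum, acc = 9-4 = 5
m=3,k=5: even sum, acc = 5+15 = 20
m=3,k=6: odd sum, acc = 20-6 = 14
m=3,k=7: even sum, acc = 14+21 = 35
m=4,k=3: odd sum, acc = 35-3 = 32
m=4,k=4: even sum, acc = 32+16 = 48
m=4,k=5: odd sum, acc = 48-5 = 43
m=4,k=6: even sum, acc = 43+24 = 67
m=4,k=7: odd sum, acc = 67-7 = 60
m=5,k=3: even sum, acc = 60+15 = 75
m=5,k=4: odd sum, acc = 75-4 = 71
m=5,k=5: even sum, acc = 71+25 = 96
m=5,k=6: odd sum, acc = 96-6 = 90
m=5,k=7: even sum, acc = 90+35 = 125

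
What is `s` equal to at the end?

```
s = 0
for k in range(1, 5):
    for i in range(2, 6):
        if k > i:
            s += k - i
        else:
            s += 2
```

k=1,i=2: not 1>2, s = 0+2 = 2
k=1,i=3: not 1>3, s = 2+2 = 4
k=1,i=4: not 1>4, s = 4+2 = 6
k=1,i=5: not 1>5, s = 6+2 = 8
k=2,i=2: not 2>2, s = 8+2 = 10
k=2,i=3: not 2>3, s = 10+2 = 12
k=2,i=4: not 2>4, s = 12+2 = 14
k=2,i=5: not 2>5, s = 14+2 = 16
k=3,i=2: 3>2, s = 16+1 = 17
k=3,i=3: not 3>3, s = 17+2 = 19
k=3,i=4: not 3>4, s = 19+2 = 21
k=3,i=5: not 3>5, s = 21+2 = 23
k=4,i=2: 4>2, s = 23+2 = 25
k=4,i=3: 4>3, s = 25+1 = 26
k=4,i=4: not 4>4, s = 26+2 = 28
k=4,i=5: not 4>5, s = 28+2 = 30

30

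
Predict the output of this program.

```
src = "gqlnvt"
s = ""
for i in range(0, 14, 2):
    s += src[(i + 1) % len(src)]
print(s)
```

i=0: add src[1]='q' → 'q'
i=2: add src[3]='n' → 'qn'
i=4: add src[5]='t' → 'qnt'
i=6: add src[1]='q' → 'qntq'
i=8: add src[3]='n' → 'qntqn'
i=10: add src[5]='t' → 'qntqnt'
i=12: add src[1]='q' → 'qntqntq'

qntqntq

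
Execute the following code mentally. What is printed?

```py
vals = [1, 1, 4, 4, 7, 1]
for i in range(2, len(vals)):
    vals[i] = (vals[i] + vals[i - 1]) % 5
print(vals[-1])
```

2

i=2: vals[2] = (4+1)%5 = 0 → [1, 1, 0, 4, 7, 1]
i=3: vals[3] = (4+0)%5 = 4 → [1, 1, 0, 4, 7, 1]
i=4: vals[4] = (7+4)%5 = 1 → [1, 1, 0, 4, 1, 1]
i=5: vals[5] = (1+1)%5 = 2 → [1, 1, 0, 4, 1, 2]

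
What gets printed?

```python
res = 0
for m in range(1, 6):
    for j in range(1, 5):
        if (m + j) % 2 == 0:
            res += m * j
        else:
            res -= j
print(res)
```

46

m=1,j=1: even sum, res = 0+1 = 1
m=1,j=2: odd sum, res = 1-2 = -1
m=1,j=3: even sum, res = (-1)+3 = 2
m=1,j=4: odd sum, res = 2-4 = -2
m=2,j=1: odd sum, res = (-2)-1 = -3
m=2,j=2: even sum, res = (-3)+4 = 1
m=2,j=3: odd sum, res = 1-3 = -2
m=2,j=4: even sum, res = (-2)+8 = 6
m=3,j=1: even sum, res = 6+3 = 9
m=3,j=2: odd sum, res = 9-2 = 7
m=3,j=3: even sum, res = 7+9 = 16
m=3,j=4: odd sum, res = 16-4 = 12
m=4,j=1: odd sum, res = 12-1 = 11
m=4,j=2: even sum, res = 11+8 = 19
m=4,j=3: odd sum, res = 19-3 = 16
m=4,j=4: even sum, res = 16+16 = 32
m=5,j=1: even sum, res = 32+5 = 37
m=5,j=2: odd sum, res = 37-2 = 35
m=5,j=3: even sum, res = 35+15 = 50
m=5,j=4: odd sum, res = 50-4 = 46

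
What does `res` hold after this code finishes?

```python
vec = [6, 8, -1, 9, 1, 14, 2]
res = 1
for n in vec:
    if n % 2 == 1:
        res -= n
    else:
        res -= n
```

-38

n=6: not odd, res = 1-6 = -5
n=8: not odd, res = (-5)-8 = -13
n=-1: odd, res = (-13)-(-1) = -12
n=9: odd, res = (-12)-9 = -21
n=1: odd, res = (-21)-1 = -22
n=14: not odd, res = (-22)-14 = -36
n=2: not odd, res = (-36)-2 = -38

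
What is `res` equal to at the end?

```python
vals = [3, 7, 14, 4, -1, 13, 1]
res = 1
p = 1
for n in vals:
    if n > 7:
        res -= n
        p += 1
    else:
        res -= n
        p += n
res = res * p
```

n=3: not >7, res = 1-3 = -2; p=4
n=7: not >7, res = (-2)-7 = -9; p=11
n=14: >7, res = (-9)-14 = -23; p=12
n=4: not >7, res = (-23)-4 = -27; p=16
n=-1: not >7, res = (-27)-(-1) = -26; p=15
n=13: >7, res = (-26)-13 = -39; p=16
n=1: not >7, res = (-39)-1 = -40; p=17
res*p = (-40)*17 = -680

-680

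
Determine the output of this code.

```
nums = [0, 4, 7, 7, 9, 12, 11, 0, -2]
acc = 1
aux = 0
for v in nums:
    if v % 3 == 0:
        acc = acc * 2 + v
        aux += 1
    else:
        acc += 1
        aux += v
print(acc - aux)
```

v=0: %3==0, acc = 1*2+0 = 2; aux=1
v=4: not %3==0, acc = 2+1 = 3; aux=5
v=7: not %3==0, acc = 3+1 = 4; aux=12
v=7: not %3==0, acc = 4+1 = 5; aux=19
v=9: %3==0, acc = 5*2+9 = 19; aux=20
v=12: %3==0, acc = 19*2+12 = 50; aux=21
v=11: not %3==0, acc = 50+1 = 51; aux=32
v=0: %3==0, acc = 51*2+0 = 102; aux=33
v=-2: not %3==0, acc = 102+1 = 103; aux=31
acc-aux = 103-31 = 72

72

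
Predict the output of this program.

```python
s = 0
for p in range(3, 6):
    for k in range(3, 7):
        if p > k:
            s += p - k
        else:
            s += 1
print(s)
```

13

p=3,k=3: not 3>3, s = 0+1 = 1
p=3,k=4: not 3>4, s = 1+1 = 2
p=3,k=5: not 3>5, s = 2+1 = 3
p=3,k=6: not 3>6, s = 3+1 = 4
p=4,k=3: 4>3, s = 4+1 = 5
p=4,k=4: not 4>4, s = 5+1 = 6
p=4,k=5: not 4>5, s = 6+1 = 7
p=4,k=6: not 4>6, s = 7+1 = 8
p=5,k=3: 5>3, s = 8+2 = 10
p=5,k=4: 5>4, s = 10+1 = 11
p=5,k=5: not 5>5, s = 11+1 = 12
p=5,k=6: not 5>6, s = 12+1 = 13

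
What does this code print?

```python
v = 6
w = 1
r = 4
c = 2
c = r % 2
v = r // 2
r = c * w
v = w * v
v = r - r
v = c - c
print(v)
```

0

c = 4%2 = 0
v = 4//2 = 2
r = 0*1 = 0
v = 1*2 = 2
v = 0-0 = 0
v = 0-0 = 0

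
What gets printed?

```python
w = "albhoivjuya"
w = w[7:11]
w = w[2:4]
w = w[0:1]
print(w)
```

slice [7:11] → 'juya'
slice [2:4] → 'ya'
slice [0:1] → 'y'

y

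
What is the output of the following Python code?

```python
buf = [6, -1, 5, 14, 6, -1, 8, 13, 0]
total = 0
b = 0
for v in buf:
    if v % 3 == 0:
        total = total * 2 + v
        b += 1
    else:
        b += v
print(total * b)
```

v=6: %3==0, total = 0*2+6 = 6; b=1
v=-1: not %3==0; b=0
v=5: not %3==0; b=5
v=14: not %3==0; b=19
v=6: %3==0, total = 6*2+6 = 18; b=20
v=-1: not %3==0; b=19
v=8: not %3==0; b=27
v=13: not %3==0; b=40
v=0: %3==0, total = 18*2+0 = 36; b=41
total*b = 36*41 = 1476

1476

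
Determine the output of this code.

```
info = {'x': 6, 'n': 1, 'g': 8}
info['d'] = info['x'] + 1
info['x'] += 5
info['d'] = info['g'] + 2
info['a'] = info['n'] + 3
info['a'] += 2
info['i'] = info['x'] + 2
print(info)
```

{'x': 11, 'n': 1, 'g': 8, 'd': 10, 'a': 6, 'i': 13}

info['d'] = info['x']+1 = 7 → {'x': 6, 'n': 1, 'g': 8, 'd': 7}
info['x'] = 6+5 = 11 → {'x': 11, 'n': 1, 'g': 8, 'd': 7}
info['d'] = info['g']+2 = 10 → {'x': 11, 'n': 1, 'g': 8, 'd': 10}
info['a'] = info['n']+3 = 4 → {'x': 11, 'n': 1, 'g': 8, 'd': 10, 'a': 4}
info['a'] = 4+2 = 6 → {'x': 11, 'n': 1, 'g': 8, 'd': 10, 'a': 6}
info['i'] = info['x']+2 = 13 → {'x': 11, 'n': 1, 'g': 8, 'd': 10, 'a': 6, 'i': 13}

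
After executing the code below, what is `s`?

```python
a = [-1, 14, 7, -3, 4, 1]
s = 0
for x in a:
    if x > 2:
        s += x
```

25

x=-1: not >2
x=14: >2, s = 0+14 = 14
x=7: >2, s = 14+7 = 21
x=-3: not >2
x=4: >2, s = 21+4 = 25
x=1: not >2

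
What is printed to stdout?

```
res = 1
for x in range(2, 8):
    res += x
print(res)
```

28

x=2: res = 1+2 = 3
x=3: res = 3+3 = 6
x=4: res = 6+4 = 10
x=5: res = 10+5 = 15
x=6: res = 15+6 = 21
x=7: res = 21+7 = 28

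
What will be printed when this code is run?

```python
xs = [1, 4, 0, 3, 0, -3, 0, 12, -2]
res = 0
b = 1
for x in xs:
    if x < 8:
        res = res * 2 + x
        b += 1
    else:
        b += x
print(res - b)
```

x=1: <8, res = 0*2+1 = 1; b=2
x=4: <8, res = 1*2+4 = 6; b=3
x=0: <8, res = 6*2+0 = 12; b=4
x=3: <8, res = 12*2+3 = 27; b=5
x=0: <8, res = 27*2+0 = 54; b=6
x=-3: <8, res = 54*2+(-3) = 105; b=7
x=0: <8, res = 105*2+0 = 210; b=8
x=12: not <8; b=20
x=-2: <8, res = 210*2+(-2) = 418; b=21
res-b = 418-21 = 397

397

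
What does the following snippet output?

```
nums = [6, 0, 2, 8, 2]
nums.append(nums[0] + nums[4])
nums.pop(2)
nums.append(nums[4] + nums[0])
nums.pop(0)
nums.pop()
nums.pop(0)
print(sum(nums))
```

18

append nums[0]+nums[4] = 6+2 = 8 → [6, 0, 2, 8, 2, 8]
pop(2) removes 2 → [6, 0, 8, 2, 8]
append nums[4]+nums[0] = 8+6 = 14 → [6, 0, 8, 2, 8, 14]
pop(0) removes 6 → [0, 8, 2, 8, 14]
pop() removes 14 → [0, 8, 2, 8]
pop(0) removes 0 → [8, 2, 8]
sum = 18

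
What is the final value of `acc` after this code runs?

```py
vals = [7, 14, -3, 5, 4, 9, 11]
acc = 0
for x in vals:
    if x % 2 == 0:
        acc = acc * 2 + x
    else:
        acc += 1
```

x=7: not even, acc = 0+1 = 1
x=14: even, acc = 1*2+14 = 16
x=-3: not even, acc = 16+1 = 17
x=5: not even, acc = 17+1 = 18
x=4: even, acc = 18*2+4 = 40
x=9: not even, acc = 40+1 = 41
x=11: not even, acc = 41+1 = 42

42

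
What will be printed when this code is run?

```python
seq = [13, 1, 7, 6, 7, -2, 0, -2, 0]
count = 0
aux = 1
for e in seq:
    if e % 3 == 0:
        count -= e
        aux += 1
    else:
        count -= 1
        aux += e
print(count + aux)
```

e=13: not %3==0, count = 0-1 = -1; aux=14
e=1: not %3==0, count = (-1)-1 = -2; aux=15
e=7: not %3==0, count = (-2)-1 = -3; aux=22
e=6: %3==0, count = (-3)-6 = -9; aux=23
e=7: not %3==0, count = (-9)-1 = -10; aux=30
e=-2: not %3==0, count = (-10)-1 = -11; aux=28
e=0: %3==0, count = (-11)-0 = -11; aux=29
e=-2: not %3==0, count = (-11)-1 = -12; aux=27
e=0: %3==0, count = (-12)-0 = -12; aux=28
count+aux = (-12)+28 = 16

16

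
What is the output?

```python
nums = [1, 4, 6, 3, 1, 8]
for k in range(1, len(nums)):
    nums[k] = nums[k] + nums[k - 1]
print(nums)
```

[1, 5, 11, 14, 15, 23]

k=1: nums[1] = 4+1 = 5 → [1, 5, 6, 3, 1, 8]
k=2: nums[2] = 6+5 = 11 → [1, 5, 11, 3, 1, 8]
k=3: nums[3] = 3+11 = 14 → [1, 5, 11, 14, 1, 8]
k=4: nums[4] = 1+14 = 15 → [1, 5, 11, 14, 15, 8]
k=5: nums[5] = 8+15 = 23 → [1, 5, 11, 14, 15, 23]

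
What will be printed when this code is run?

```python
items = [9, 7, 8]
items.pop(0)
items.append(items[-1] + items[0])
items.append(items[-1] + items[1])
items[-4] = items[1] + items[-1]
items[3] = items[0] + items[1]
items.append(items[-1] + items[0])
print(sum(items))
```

pop(0) removes 9 → [7, 8]
append items[-1]+items[0] = 8+7 = 15 → [7, 8, 15]
append items[-1]+items[1] = 15+8 = 23 → [7, 8, 15, 23]
items[-4] = items[1]+items[-1] = 8+23 = 31 → [31, 8, 15, 23]
items[3] = items[0]+items[1] = 31+8 = 39 → [31, 8, 15, 39]
append items[-1]+items[0] = 39+31 = 70 → [31, 8, 15, 39, 70]
sum = 163

163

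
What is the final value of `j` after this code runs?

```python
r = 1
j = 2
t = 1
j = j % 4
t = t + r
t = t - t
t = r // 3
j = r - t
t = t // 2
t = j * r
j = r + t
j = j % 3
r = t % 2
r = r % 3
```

j = 2%4 = 2
t = 1+1 = 2
t = 2-2 = 0
t = 1//3 = 0
j = 1-0 = 1
t = 0//2 = 0
t = 1*1 = 1
j = 1+1 = 2
j = 2%3 = 2
r = 1%2 = 1
r = 1%3 = 1

2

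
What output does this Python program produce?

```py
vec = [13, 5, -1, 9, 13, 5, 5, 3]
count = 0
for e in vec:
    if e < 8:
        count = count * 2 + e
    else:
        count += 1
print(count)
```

153

e=13: not <8, count = 0+1 = 1
e=5: <8, count = 1*2+5 = 7
e=-1: <8, count = 7*2+(-1) = 13
e=9: not <8, count = 13+1 = 14
e=13: not <8, count = 14+1 = 15
e=5: <8, count = 15*2+5 = 35
e=5: <8, count = 35*2+5 = 75
e=3: <8, count = 75*2+3 = 153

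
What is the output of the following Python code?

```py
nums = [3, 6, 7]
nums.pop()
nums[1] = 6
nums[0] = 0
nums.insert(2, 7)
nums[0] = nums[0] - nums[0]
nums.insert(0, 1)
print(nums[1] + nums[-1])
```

7

pop() removes 7 → [3, 6]
nums[1] = 6 → [3, 6]
nums[0] = 0 → [0, 6]
insert 7 at 2 → [0, 6, 7]
nums[0] = nums[0]-nums[0] = 0-0 = 0 → [0, 6, 7]
insert 1 at 0 → [1, 0, 6, 7]
nums[1]+nums[-1] = 0+7 = 7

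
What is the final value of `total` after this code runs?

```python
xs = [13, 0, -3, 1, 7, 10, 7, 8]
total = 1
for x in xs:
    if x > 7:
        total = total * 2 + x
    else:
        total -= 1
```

x=13: >7, total = 1*2+13 = 15
x=0: not >7, total = 15-1 = 14
x=-3: not >7, total = 14-1 = 13
x=1: not >7, total = 13-1 = 12
x=7: not >7, total = 12-1 = 11
x=10: >7, total = 11*2+10 = 32
x=7: not >7, total = 32-1 = 31
x=8: >7, total = 31*2+8 = 70

70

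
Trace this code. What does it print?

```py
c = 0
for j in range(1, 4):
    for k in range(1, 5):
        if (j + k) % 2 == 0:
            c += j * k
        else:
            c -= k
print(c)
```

12

j=1,k=1: even sum, c = 0+1 = 1
j=1,k=2: odd sum, c = 1-2 = -1
j=1,k=3: even sum, c = (-1)+3 = 2
j=1,k=4: odd sum, c = 2-4 = -2
j=2,k=1: odd sum, c = (-2)-1 = -3
j=2,k=2: even sum, c = (-3)+4 = 1
j=2,k=3: odd sum, c = 1-3 = -2
j=2,k=4: even sum, c = (-2)+8 = 6
j=3,k=1: even sum, c = 6+3 = 9
j=3,k=2: odd sum, c = 9-2 = 7
j=3,k=3: even sum, c = 7+9 = 16
j=3,k=4: odd sum, c = 16-4 = 12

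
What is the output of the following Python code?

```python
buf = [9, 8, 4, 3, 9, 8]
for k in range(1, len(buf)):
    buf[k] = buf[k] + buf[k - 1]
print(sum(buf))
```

145

k=1: buf[1] = 8+9 = 17 → [9, 17, 4, 3, 9, 8]
k=2: buf[2] = 4+17 = 21 → [9, 17, 21, 3, 9, 8]
k=3: buf[3] = 3+21 = 24 → [9, 17, 21, 24, 9, 8]
k=4: buf[4] = 9+24 = 33 → [9, 17, 21, 24, 33, 8]
k=5: buf[5] = 8+33 = 41 → [9, 17, 21, 24, 33, 41]
sum = 145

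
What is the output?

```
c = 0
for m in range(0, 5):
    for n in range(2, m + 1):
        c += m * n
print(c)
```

55

m=2,n=2: c = 0+4 = 4
m=3,n=2: c = 4+6 = 10
m=3,n=3: c = 10+9 = 19
m=4,n=2: c = 19+8 = 27
m=4,n=3: c = 27+12 = 39
m=4,n=4: c = 39+16 = 55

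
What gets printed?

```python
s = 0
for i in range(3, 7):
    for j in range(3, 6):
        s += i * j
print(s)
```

i=3,j=3: s = 0+9 = 9
i=3,j=4: s = 9+12 = 21
i=3,j=5: s = 21+15 = 36
i=4,j=3: s = 36+12 = 48
i=4,j=4: s = 48+16 = 64
i=4,j=5: s = 64+20 = 84
i=5,j=3: s = 84+15 = 99
i=5,j=4: s = 99+20 = 119
i=5,j=5: s = 119+25 = 144
i=6,j=3: s = 144+18 = 162
i=6,j=4: s = 162+24 = 186
i=6,j=5: s = 186+30 = 216

216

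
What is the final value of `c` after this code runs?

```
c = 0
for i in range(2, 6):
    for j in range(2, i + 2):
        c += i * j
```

i=2,j=2: c = 0+4 = 4
i=2,j=3: c = 4+6 = 10
i=3,j=2: c = 10+6 = 16
i=3,j=3: c = 16+9 = 25
i=3,j=4: c = 25+12 = 37
i=4,j=2: c = 37+8 = 45
i=4,j=3: c = 45+12 = 57
i=4,j=4: c = 57+16 = 73
i=4,j=5: c = 73+20 = 93
i=5,j=2: c = 93+10 = 103
i=5,j=3: c = 103+15 = 118
i=5,j=4: c = 118+20 = 138
i=5,j=5: c = 138+25 = 163
i=5,j=6: c = 163+30 = 193

193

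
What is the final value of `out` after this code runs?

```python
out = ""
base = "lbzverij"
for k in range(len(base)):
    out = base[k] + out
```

k=0: prepend 'l' → 'l'
k=1: prepend 'b' → 'bl'
k=2: prepend 'z' → 'zbl'
k=3: prepend 'v' → 'vzbl'
k=4: prepend 'e' → 'evzbl'
k=5: prepend 'r' → 'revzbl'
k=6: prepend 'i' → 'irevzbl'
k=7: prepend 'j' → 'jirevzbl'

'jirevzbl'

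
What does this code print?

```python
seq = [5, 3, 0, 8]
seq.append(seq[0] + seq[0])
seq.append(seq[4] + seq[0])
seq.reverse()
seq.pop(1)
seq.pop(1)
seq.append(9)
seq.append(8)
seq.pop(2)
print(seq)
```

[15, 0, 5, 9, 8]

append seq[0]+seq[0] = 5+5 = 10 → [5, 3, 0, 8, 10]
append seq[4]+seq[0] = 10+5 = 15 → [5, 3, 0, 8, 10, 15]
reverse → [15, 10, 8, 0, 3, 5]
pop(1) removes 10 → [15, 8, 0, 3, 5]
pop(1) removes 8 → [15, 0, 3, 5]
append 9 → [15, 0, 3, 5, 9]
append 8 → [15, 0, 3, 5, 9, 8]
pop(2) removes 3 → [15, 0, 5, 9, 8]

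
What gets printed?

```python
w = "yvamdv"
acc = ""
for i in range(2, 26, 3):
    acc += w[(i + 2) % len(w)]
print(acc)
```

i=2: add w[4]='d' → 'd'
i=5: add w[1]='v' → 'dv'
i=8: add w[4]='d' → 'dvd'
i=11: add w[1]='v' → 'dvdv'
i=14: add w[4]='d' → 'dvdvd'
i=17: add w[1]='v' → 'dvdvdv'
i=20: add w[4]='d' → 'dvdvdvd'
i=23: add w[1]='v' → 'dvdvdvdv'

dvdvdvdv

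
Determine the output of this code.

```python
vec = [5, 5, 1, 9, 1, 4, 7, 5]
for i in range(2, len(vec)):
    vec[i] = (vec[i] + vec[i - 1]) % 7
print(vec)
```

[5, 5, 6, 1, 2, 6, 6, 4]

i=2: vec[2] = (1+5)%7 = 6 → [5, 5, 6, 9, 1, 4, 7, 5]
i=3: vec[3] = (9+6)%7 = 1 → [5, 5, 6, 1, 1, 4, 7, 5]
i=4: vec[4] = (1+1)%7 = 2 → [5, 5, 6, 1, 2, 4, 7, 5]
i=5: vec[5] = (4+2)%7 = 6 → [5, 5, 6, 1, 2, 6, 7, 5]
i=6: vec[6] = (7+6)%7 = 6 → [5, 5, 6, 1, 2, 6, 6, 5]
i=7: vec[7] = (5+6)%7 = 4 → [5, 5, 6, 1, 2, 6, 6, 4]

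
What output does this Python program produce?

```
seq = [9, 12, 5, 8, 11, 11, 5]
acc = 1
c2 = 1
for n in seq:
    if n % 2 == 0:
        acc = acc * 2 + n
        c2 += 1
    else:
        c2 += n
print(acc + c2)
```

80

n=9: not even; c2=10
n=12: even, acc = 1*2+12 = 14; c2=11
n=5: not even; c2=16
n=8: even, acc = 14*2+8 = 36; c2=17
n=11: not even; c2=28
n=11: not even; c2=39
n=5: not even; c2=44
acc+c2 = 36+44 = 80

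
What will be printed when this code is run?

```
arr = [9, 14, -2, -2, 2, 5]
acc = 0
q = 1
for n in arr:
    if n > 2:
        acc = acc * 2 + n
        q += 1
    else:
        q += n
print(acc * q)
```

138

n=9: >2, acc = 0*2+9 = 9; q=2
n=14: >2, acc = 9*2+14 = 32; q=3
n=-2: not >2; q=1
n=-2: not >2; q=-1
n=2: not >2; q=1
n=5: >2, acc = 32*2+5 = 69; q=2
acc*q = 69*2 = 138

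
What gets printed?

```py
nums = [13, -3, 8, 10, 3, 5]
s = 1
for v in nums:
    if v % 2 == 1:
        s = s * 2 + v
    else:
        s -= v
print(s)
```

v=13: odd, s = 1*2+13 = 15
v=-3: odd, s = 15*2+(-3) = 27
v=8: not odd, s = 27-8 = 19
v=10: not odd, s = 19-10 = 9
v=3: odd, s = 9*2+3 = 21
v=5: odd, s = 21*2+5 = 47

47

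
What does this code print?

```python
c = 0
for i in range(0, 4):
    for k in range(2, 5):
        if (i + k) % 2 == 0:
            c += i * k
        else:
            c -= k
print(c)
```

i=0,k=2: even sum, c = 0+0 = 0
i=0,k=3: odd sum, c = 0-3 = -3
i=0,k=4: even sum, c = (-3)+0 = -3
i=1,k=2: odd sum, c = (-3)-2 = -5
i=1,k=3: even sum, c = (-5)+3 = -2
i=1,k=4: odd sum, c = (-2)-4 = -6
i=2,k=2: even sum, c = (-6)+4 = -2
i=2,k=3: odd sum, c = (-2)-3 = -5
i=2,k=4: even sum, c = (-5)+8 = 3
i=3,k=2: odd sum, c = 3-2 = 1
i=3,k=3: even sum, c = 1+9 = 10
i=3,k=4: odd sum, c = 10-4 = 6

6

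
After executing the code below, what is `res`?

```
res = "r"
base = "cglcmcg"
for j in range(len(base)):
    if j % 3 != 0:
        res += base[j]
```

'rglmc'

j=0: skip
j=1: add 'g' → 'rg'
j=2: add 'l' → 'rgl'
j=3: skip
j=4: add 'm' → 'rglm'
j=5: add 'c' → 'rglmc'
j=6: skip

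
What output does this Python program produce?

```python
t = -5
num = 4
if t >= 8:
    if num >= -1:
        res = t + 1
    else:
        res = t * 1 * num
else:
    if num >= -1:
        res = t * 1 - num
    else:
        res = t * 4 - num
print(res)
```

-9

t=-5, num=4
t >= 8 is False; num >= -1 is True
→ res = t * 1 - num = -9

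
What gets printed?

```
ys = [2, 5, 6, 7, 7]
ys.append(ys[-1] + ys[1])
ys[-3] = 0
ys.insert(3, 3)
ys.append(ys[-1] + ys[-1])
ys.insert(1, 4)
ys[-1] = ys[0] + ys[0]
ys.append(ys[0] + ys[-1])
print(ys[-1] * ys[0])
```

12

append ys[-1]+ys[1] = 7+5 = 12 → [2, 5, 6, 7, 7, 12]
ys[-3] = 0 → [2, 5, 6, 0, 7, 12]
insert 3 at 3 → [2, 5, 6, 3, 0, 7, 12]
append ys[-1]+ys[-1] = 12+12 = 24 → [2, 5, 6, 3, 0, 7, 12, 24]
insert 4 at 1 → [2, 4, 5, 6, 3, 0, 7, 12, 24]
ys[-1] = ys[0]+ys[0] = 2+2 = 4 → [2, 4, 5, 6, 3, 0, 7, 12, 4]
append ys[0]+ys[-1] = 2+4 = 6 → [2, 4, 5, 6, 3, 0, 7, 12, 4, 6]
ys[-1]*ys[0] = 6*2 = 12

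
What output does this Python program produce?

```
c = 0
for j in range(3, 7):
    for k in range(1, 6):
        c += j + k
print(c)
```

j=3,k=1: c = 0+4 = 4
j=3,k=2: c = 4+5 = 9
j=3,k=3: c = 9+6 = 15
j=3,k=4: c = 15+7 = 22
j=3,k=5: c = 22+8 = 30
j=4,k=1: c = 30+5 = 35
j=4,k=2: c = 35+6 = 41
j=4,k=3: c = 41+7 = 48
j=4,k=4: c = 48+8 = 56
j=4,k=5: c = 56+9 = 65
j=5,k=1: c = 65+6 = 71
j=5,k=2: c = 71+7 = 78
j=5,k=3: c = 78+8 = 86
j=5,k=4: c = 86+9 = 95
j=5,k=5: c = 95+10 = 105
j=6,k=1: c = 105+7 = 112
j=6,k=2: c = 112+8 = 120
j=6,k=3: c = 120+9 = 129
j=6,k=4: c = 129+10 = 139
j=6,k=5: c = 139+11 = 150

150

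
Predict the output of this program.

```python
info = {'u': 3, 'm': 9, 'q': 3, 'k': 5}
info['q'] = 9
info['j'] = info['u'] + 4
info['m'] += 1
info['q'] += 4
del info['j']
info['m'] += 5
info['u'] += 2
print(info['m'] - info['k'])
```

10

info['q'] = 9 → {'u': 3, 'm': 9, 'q': 9, 'k': 5}
info['j'] = info['u']+4 = 7 → {'u': 3, 'm': 9, 'q': 9, 'k': 5, 'j': 7}
info['m'] = 9+1 = 10 → {'u': 3, 'm': 10, 'q': 9, 'k': 5, 'j': 7}
info['q'] = 9+4 = 13 → {'u': 3, 'm': 10, 'q': 13, 'k': 5, 'j': 7}
del 'j' → {'u': 3, 'm': 10, 'q': 13, 'k': 5}
info['m'] = 10+5 = 15 → {'u': 3, 'm': 15, 'q': 13, 'k': 5}
info['u'] = 3+2 = 5 → {'u': 5, 'm': 15, 'q': 13, 'k': 5}
info['m']-info['k'] = 15-5 = 10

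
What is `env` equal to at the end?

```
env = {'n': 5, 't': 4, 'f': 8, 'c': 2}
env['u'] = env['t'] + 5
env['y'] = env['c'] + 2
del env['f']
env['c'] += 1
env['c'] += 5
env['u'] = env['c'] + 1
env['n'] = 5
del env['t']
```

{'n': 5, 'c': 8, 'u': 9, 'y': 4}

env['u'] = env['t']+5 = 9 → {'n': 5, 't': 4, 'f': 8, 'c': 2, 'u': 9}
env['y'] = env['c']+2 = 4 → {'n': 5, 't': 4, 'f': 8, 'c': 2, 'u': 9, 'y': 4}
del 'f' → {'n': 5, 't': 4, 'c': 2, 'u': 9, 'y': 4}
env['c'] = 2+1 = 3 → {'n': 5, 't': 4, 'c': 3, 'u': 9, 'y': 4}
env['c'] = 3+5 = 8 → {'n': 5, 't': 4, 'c': 8, 'u': 9, 'y': 4}
env['u'] = env['c']+1 = 9 → {'n': 5, 't': 4, 'c': 8, 'u': 9, 'y': 4}
env['n'] = 5 → {'n': 5, 't': 4, 'c': 8, 'u': 9, 'y': 4}
del 't' → {'n': 5, 'c': 8, 'u': 9, 'y': 4}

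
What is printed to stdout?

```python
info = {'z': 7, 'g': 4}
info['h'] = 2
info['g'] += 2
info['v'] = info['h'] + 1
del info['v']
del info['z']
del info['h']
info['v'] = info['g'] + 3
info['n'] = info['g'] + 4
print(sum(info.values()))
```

25

info['h'] = 2 → {'z': 7, 'g': 4, 'h': 2}
info['g'] = 4+2 = 6 → {'z': 7, 'g': 6, 'h': 2}
info['v'] = info['h']+1 = 3 → {'z': 7, 'g': 6, 'h': 2, 'v': 3}
del 'v' → {'z': 7, 'g': 6, 'h': 2}
del 'z' → {'g': 6, 'h': 2}
del 'h' → {'g': 6}
info['v'] = info['g']+3 = 9 → {'g': 6, 'v': 9}
info['n'] = info['g']+4 = 10 → {'g': 6, 'v': 9, 'n': 10}
sum of values = 25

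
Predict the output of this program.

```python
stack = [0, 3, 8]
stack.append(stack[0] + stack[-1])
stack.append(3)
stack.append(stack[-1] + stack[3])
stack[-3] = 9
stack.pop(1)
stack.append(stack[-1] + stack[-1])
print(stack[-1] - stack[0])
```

22

append stack[0]+stack[-1] = 0+8 = 8 → [0, 3, 8, 8]
append 3 → [0, 3, 8, 8, 3]
append stack[-1]+stack[3] = 3+8 = 11 → [0, 3, 8, 8, 3, 11]
stack[-3] = 9 → [0, 3, 8, 9, 3, 11]
pop(1) removes 3 → [0, 8, 9, 3, 11]
append stack[-1]+stack[-1] = 11+11 = 22 → [0, 8, 9, 3, 11, 22]
stack[-1]-stack[0] = 22-0 = 22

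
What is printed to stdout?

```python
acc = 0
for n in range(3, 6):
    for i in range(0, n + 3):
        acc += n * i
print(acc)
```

n=3,i=0: acc = 0+0 = 0
n=3,i=1: acc = 0+3 = 3
n=3,i=2: acc = 3+6 = 9
n=3,i=3: acc = 9+9 = 18
n=3,i=4: acc = 18+12 = 30
n=3,i=5: acc = 30+15 = 45
n=4,i=0: acc = 45+0 = 45
n=4,i=1: acc = 45+4 = 49
n=4,i=2: acc = 49+8 = 57
n=4,i=3: acc = 57+12 = 69
n=4,i=4: acc = 69+16 = 85
n=4,i=5: acc = 85+20 = 105
n=4,i=6: acc = 105+24 = 129
n=5,i=0: acc = 129+0 = 129
n=5,i=1: acc = 129+5 = 134
n=5,i=2: acc = 134+10 = 144
n=5,i=3: acc = 144+15 = 159
n=5,i=4: acc = 159+20 = 179
n=5,i=5: acc = 179+25 = 204
n=5,i=6: acc = 204+30 = 234
n=5,i=7: acc = 234+35 = 269

269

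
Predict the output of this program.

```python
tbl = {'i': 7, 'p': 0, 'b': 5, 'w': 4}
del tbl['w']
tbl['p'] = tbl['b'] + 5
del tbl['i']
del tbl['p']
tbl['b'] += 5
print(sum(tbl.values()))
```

10

del 'w' → {'i': 7, 'p': 0, 'b': 5}
tbl['p'] = tbl['b']+5 = 10 → {'i': 7, 'p': 10, 'b': 5}
del 'i' → {'p': 10, 'b': 5}
del 'p' → {'b': 5}
tbl['b'] = 5+5 = 10 → {'b': 10}
sum of values = 10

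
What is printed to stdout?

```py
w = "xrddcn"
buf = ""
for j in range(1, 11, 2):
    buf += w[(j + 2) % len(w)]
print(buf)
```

j=1: add w[3]='d' → 'd'
j=3: add w[5]='n' → 'dn'
j=5: add w[1]='r' → 'dnr'
j=7: add w[3]='d' → 'dnrd'
j=9: add w[5]='n' → 'dnrdn'

dnrdn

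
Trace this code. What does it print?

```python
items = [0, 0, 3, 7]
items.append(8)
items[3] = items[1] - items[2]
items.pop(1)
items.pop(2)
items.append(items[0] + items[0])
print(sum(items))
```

11

append 8 → [0, 0, 3, 7, 8]
items[3] = items[1]-items[2] = 0-3 = -3 → [0, 0, 3, -3, 8]
pop(1) removes 0 → [0, 3, -3, 8]
pop(2) removes -3 → [0, 3, 8]
append items[0]+items[0] = 0+0 = 0 → [0, 3, 8, 0]
sum = 11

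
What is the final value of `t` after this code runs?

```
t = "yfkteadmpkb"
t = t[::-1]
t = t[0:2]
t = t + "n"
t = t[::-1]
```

reverse → 'bkpmdaetkfy'
slice [0:2] → 'bk'
+ 'n' → 'bkn'
reverse → 'nkb'

'nkb'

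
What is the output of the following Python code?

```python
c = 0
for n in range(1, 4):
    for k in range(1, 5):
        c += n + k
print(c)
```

n=1,k=1: c = 0+2 = 2
n=1,k=2: c = 2+3 = 5
n=1,k=3: c = 5+4 = 9
n=1,k=4: c = 9+5 = 14
n=2,k=1: c = 14+3 = 17
n=2,k=2: c = 17+4 = 21
n=2,k=3: c = 21+5 = 26
n=2,k=4: c = 26+6 = 32
n=3,k=1: c = 32+4 = 36
n=3,k=2: c = 36+5 = 41
n=3,k=3: c = 41+6 = 47
n=3,k=4: c = 47+7 = 54

54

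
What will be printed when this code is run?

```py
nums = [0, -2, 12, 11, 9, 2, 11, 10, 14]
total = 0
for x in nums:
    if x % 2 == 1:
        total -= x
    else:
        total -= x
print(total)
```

-67

x=0: not odd, total = 0-0 = 0
x=-2: not odd, total = 0-(-2) = 2
x=12: not odd, total = 2-12 = -10
x=11: odd, total = (-10)-11 = -21
x=9: odd, total = (-21)-9 = -30
x=2: not odd, total = (-30)-2 = -32
x=11: odd, total = (-32)-11 = -43
x=10: not odd, total = (-43)-10 = -53
x=14: not odd, total = (-53)-14 = -67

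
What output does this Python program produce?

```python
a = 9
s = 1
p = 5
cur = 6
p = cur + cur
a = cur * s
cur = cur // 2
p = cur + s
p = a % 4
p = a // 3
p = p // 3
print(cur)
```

p = 6+6 = 12
a = 6*1 = 6
cur = 6//2 = 3
p = 3+1 = 4
p = 6%4 = 2
p = 6//3 = 2
p = 2//3 = 0

3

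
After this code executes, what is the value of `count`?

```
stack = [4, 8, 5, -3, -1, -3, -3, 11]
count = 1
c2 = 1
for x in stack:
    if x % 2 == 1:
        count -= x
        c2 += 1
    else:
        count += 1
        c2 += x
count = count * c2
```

x=4: not odd, count = 1+1 = 2; c2=5
x=8: not odd, count = 2+1 = 3; c2=13
x=5: odd, count = 3-5 = -2; c2=14
x=-3: odd, count = (-2)-(-3) = 1; c2=15
x=-1: odd, count = 1-(-1) = 2; c2=16
x=-3: odd, count = 2-(-3) = 5; c2=17
x=-3: odd, count = 5-(-3) = 8; c2=18
x=11: odd, count = 8-11 = -3; c2=19
count*c2 = (-3)*19 = -57

-57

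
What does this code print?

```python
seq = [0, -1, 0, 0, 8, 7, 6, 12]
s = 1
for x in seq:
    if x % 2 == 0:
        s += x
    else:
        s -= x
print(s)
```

21

x=0: even, s = 1+0 = 1
x=-1: not even, s = 1-(-1) = 2
x=0: even, s = 2+0 = 2
x=0: even, s = 2+0 = 2
x=8: even, s = 2+8 = 10
x=7: not even, s = 10-7 = 3
x=6: even, s = 3+6 = 9
x=12: even, s = 9+12 = 21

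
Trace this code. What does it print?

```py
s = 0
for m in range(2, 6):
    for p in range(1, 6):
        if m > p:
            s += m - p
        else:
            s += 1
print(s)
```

m=2,p=1: 2>1, s = 0+1 = 1
m=2,p=2: not 2>2, s = 1+1 = 2
m=2,p=3: not 2>3, s = 2+1 = 3
m=2,p=4: not 2>4, s = 3+1 = 4
m=2,p=5: not 2>5, s = 4+1 = 5
m=3,p=1: 3>1, s = 5+2 = 7
m=3,p=2: 3>2, s = 7+1 = 8
m=3,p=3: not 3>3, s = 8+1 = 9
m=3,p=4: not 3>4, s = 9+1 = 10
m=3,p=5: not 3>5, s = 10+1 = 11
m=4,p=1: 4>1, s = 11+3 = 14
m=4,p=2: 4>2, s = 14+2 = 16
m=4,p=3: 4>3, s = 16+1 = 17
m=4,p=4: not 4>4, s = 17+1 = 18
m=4,p=5: not 4>5, s = 18+1 = 19
m=5,p=1: 5>1, s = 19+4 = 23
m=5,p=2: 5>2, s = 23+3 = 26
m=5,p=3: 5>3, s = 26+2 = 28
m=5,p=4: 5>4, s = 28+1 = 29
m=5,p=5: not 5>5, s = 29+1 = 30

30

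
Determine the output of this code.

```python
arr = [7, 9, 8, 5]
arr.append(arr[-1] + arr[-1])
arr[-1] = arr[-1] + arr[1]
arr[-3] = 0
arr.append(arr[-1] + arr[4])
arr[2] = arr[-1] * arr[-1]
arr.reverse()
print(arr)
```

[38, 19, 5, 1444, 9, 7]

append arr[-1]+arr[-1] = 5+5 = 10 → [7, 9, 8, 5, 10]
arr[-1] = arr[-1]+arr[1] = 10+9 = 19 → [7, 9, 8, 5, 19]
arr[-3] = 0 → [7, 9, 0, 5, 19]
append arr[-1]+arr[4] = 19+19 = 38 → [7, 9, 0, 5, 19, 38]
arr[2] = arr[-1]*arr[-1] = 38*38 = 1444 → [7, 9, 1444, 5, 19, 38]
reverse → [38, 19, 5, 1444, 9, 7]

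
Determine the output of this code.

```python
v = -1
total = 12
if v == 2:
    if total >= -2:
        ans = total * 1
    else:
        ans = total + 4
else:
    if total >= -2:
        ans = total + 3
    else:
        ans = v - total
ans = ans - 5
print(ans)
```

v=-1, total=12
v == 2 is False; total >= -2 is True
→ ans = total + 3 = 15
ans = 15-5 = 10

10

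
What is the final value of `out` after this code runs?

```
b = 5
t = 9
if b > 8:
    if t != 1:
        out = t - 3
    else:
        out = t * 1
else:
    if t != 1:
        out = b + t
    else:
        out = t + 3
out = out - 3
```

b=5, t=9
b > 8 is False; t != 1 is True
→ out = b + t = 14
out = 14-3 = 11

11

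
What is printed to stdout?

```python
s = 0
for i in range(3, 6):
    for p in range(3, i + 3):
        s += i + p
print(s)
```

105

i=3,p=3: s = 0+6 = 6
i=3,p=4: s = 6+7 = 13
i=3,p=5: s = 13+8 = 21
i=4,p=3: s = 21+7 = 28
i=4,p=4: s = 28+8 = 36
i=4,p=5: s = 36+9 = 45
i=4,p=6: s = 45+10 = 55
i=5,p=3: s = 55+8 = 63
i=5,p=4: s = 63+9 = 72
i=5,p=5: s = 72+10 = 82
i=5,p=6: s = 82+11 = 93
i=5,p=7: s = 93+12 = 105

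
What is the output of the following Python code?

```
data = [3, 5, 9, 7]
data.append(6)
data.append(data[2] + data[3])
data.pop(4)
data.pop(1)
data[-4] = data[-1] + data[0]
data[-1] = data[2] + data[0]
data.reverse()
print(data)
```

append 6 → [3, 5, 9, 7, 6]
append data[2]+data[3] = 9+7 = 16 → [3, 5, 9, 7, 6, 16]
pop(4) removes 6 → [3, 5, 9, 7, 16]
pop(1) removes 5 → [3, 9, 7, 16]
data[-4] = data[-1]+data[0] = 16+3 = 19 → [19, 9, 7, 16]
data[-1] = data[2]+data[0] = 7+19 = 26 → [19, 9, 7, 26]
reverse → [26, 7, 9, 19]

[26, 7, 9, 19]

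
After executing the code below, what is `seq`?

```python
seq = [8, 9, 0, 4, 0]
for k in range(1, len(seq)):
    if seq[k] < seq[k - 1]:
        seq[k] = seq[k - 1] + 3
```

k=1: 9>=8, unchanged → [8, 9, 0, 4, 0]
k=2: 0<9, seq[2] = 9+3 = 12 → [8, 9, 12, 4, 0]
k=3: 4<12, seq[3] = 12+3 = 15 → [8, 9, 12, 15, 0]
k=4: 0<15, seq[4] = 15+3 = 18 → [8, 9, 12, 15, 18]

[8, 9, 12, 15, 18]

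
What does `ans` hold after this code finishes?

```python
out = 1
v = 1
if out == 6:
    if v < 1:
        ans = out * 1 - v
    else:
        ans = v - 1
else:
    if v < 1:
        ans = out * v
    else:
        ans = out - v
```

0

out=1, v=1
out == 6 is False; v < 1 is False
→ ans = out - v = 0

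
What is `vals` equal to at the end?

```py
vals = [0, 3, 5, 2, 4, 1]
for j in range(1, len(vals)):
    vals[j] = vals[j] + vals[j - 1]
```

j=1: vals[1] = 3+0 = 3 → [0, 3, 5, 2, 4, 1]
j=2: vals[2] = 5+3 = 8 → [0, 3, 8, 2, 4, 1]
j=3: vals[3] = 2+8 = 10 → [0, 3, 8, 10, 4, 1]
j=4: vals[4] = 4+10 = 14 → [0, 3, 8, 10, 14, 1]
j=5: vals[5] = 1+14 = 15 → [0, 3, 8, 10, 14, 15]

[0, 3, 8, 10, 14, 15]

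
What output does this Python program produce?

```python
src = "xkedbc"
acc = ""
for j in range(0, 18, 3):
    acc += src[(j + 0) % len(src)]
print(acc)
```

xdxdxd

j=0: add src[0]='x' → 'x'
j=3: add src[3]='d' → 'xd'
j=6: add src[0]='x' → 'xdx'
j=9: add src[3]='d' → 'xdxd'
j=12: add src[0]='x' → 'xdxdx'
j=15: add src[3]='d' → 'xdxdxd'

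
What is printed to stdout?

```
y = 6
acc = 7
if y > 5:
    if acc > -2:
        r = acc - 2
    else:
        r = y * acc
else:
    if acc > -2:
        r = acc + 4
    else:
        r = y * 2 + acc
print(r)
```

y=6, acc=7
y > 5 is True; acc > -2 is True
→ r = acc - 2 = 5

5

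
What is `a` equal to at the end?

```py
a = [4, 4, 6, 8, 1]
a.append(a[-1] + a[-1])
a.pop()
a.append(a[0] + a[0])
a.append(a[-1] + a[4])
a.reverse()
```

[9, 8, 1, 8, 6, 4, 4]

append a[-1]+a[-1] = 1+1 = 2 → [4, 4, 6, 8, 1, 2]
pop() removes 2 → [4, 4, 6, 8, 1]
append a[0]+a[0] = 4+4 = 8 → [4, 4, 6, 8, 1, 8]
append a[-1]+a[4] = 8+1 = 9 → [4, 4, 6, 8, 1, 8, 9]
reverse → [9, 8, 1, 8, 6, 4, 4]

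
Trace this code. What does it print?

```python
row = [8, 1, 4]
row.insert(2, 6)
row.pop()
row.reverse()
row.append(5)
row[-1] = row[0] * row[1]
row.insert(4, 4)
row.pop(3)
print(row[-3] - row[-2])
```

-7

insert 6 at 2 → [8, 1, 6, 4]
pop() removes 4 → [8, 1, 6]
reverse → [6, 1, 8]
append 5 → [6, 1, 8, 5]
row[-1] = row[0]*row[1] = 6*1 = 6 → [6, 1, 8, 6]
insert 4 at 4 → [6, 1, 8, 6, 4]
pop(3) removes 6 → [6, 1, 8, 4]
row[-3]-row[-2] = 1-8 = -7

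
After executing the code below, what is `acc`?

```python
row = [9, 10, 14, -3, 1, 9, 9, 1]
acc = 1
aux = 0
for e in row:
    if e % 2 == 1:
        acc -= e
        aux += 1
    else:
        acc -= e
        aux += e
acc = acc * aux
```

e=9: odd, acc = 1-9 = -8; aux=1
e=10: not odd, acc = (-8)-10 = -18; aux=11
e=14: not odd, acc = (-18)-14 = -32; aux=25
e=-3: odd, acc = (-32)-(-3) = -29; aux=26
e=1: odd, acc = (-29)-1 = -30; aux=27
e=9: odd, acc = (-30)-9 = -39; aux=28
e=9: odd, acc = (-39)-9 = -48; aux=29
e=1: odd, acc = (-48)-1 = -49; aux=30
acc*aux = (-49)*30 = -1470

-1470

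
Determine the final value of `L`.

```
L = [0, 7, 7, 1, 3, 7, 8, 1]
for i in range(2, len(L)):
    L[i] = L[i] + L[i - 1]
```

[0, 7, 14, 15, 18, 25, 33, 34]

i=2: L[2] = 7+7 = 14 → [0, 7, 14, 1, 3, 7, 8, 1]
i=3: L[3] = 1+14 = 15 → [0, 7, 14, 15, 3, 7, 8, 1]
i=4: L[4] = 3+15 = 18 → [0, 7, 14, 15, 18, 7, 8, 1]
i=5: L[5] = 7+18 = 25 → [0, 7, 14, 15, 18, 25, 8, 1]
i=6: L[6] = 8+25 = 33 → [0, 7, 14, 15, 18, 25, 33, 1]
i=7: L[7] = 1+33 = 34 → [0, 7, 14, 15, 18, 25, 33, 34]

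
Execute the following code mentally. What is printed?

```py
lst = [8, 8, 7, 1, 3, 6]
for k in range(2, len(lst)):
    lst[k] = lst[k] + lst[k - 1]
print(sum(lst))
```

91

k=2: lst[2] = 7+8 = 15 → [8, 8, 15, 1, 3, 6]
k=3: lst[3] = 1+15 = 16 → [8, 8, 15, 16, 3, 6]
k=4: lst[4] = 3+16 = 19 → [8, 8, 15, 16, 19, 6]
k=5: lst[5] = 6+19 = 25 → [8, 8, 15, 16, 19, 25]
sum = 91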